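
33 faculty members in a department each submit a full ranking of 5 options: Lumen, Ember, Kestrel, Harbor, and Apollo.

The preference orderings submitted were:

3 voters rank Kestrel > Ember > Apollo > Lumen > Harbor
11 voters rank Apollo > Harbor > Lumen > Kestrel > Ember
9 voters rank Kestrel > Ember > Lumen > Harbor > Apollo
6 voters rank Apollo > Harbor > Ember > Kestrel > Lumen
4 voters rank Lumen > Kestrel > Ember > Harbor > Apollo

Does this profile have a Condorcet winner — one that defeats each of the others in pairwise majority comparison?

Head-to-head results (33 voters total):
Lumen vs Ember: Ember wins 18–15.
Lumen vs Kestrel: Kestrel wins 18–15.
Lumen vs Harbor: Harbor wins 17–16.
Lumen vs Apollo: Apollo wins 20–13.
Ember vs Kestrel: Kestrel wins 27–6.
Ember vs Harbor: Harbor wins 17–16.
Ember vs Apollo: Apollo wins 17–16.
Kestrel vs Harbor: Harbor wins 17–16.
Kestrel vs Apollo: Apollo wins 17–16.
Harbor vs Apollo: Apollo wins 20–13.
Apollo beats each rival — Lumen (20–13), Ember (17–16), Kestrel (17–16), Harbor (20–13) — so Apollo is the Condorcet winner.

Yes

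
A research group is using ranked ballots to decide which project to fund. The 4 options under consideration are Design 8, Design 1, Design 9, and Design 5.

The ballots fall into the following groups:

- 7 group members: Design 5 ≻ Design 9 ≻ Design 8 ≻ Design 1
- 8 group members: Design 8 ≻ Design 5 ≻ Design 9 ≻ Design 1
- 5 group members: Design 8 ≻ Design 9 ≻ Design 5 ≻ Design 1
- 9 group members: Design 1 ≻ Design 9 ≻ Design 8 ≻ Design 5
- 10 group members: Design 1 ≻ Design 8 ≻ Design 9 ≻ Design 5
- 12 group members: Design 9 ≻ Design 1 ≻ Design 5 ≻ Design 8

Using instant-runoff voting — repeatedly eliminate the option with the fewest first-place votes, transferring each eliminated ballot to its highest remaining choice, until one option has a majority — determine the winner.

Round 1: Design 1 19, Design 8 13, Design 9 12, Design 5 7. Design 5 has the fewest and is eliminated.
Round 2: Design 1 19, Design 9 19, Design 8 13. Design 8 has the fewest and is eliminated.
Round 3: Design 9 32, Design 1 19. Design 9 has a majority.

Design 9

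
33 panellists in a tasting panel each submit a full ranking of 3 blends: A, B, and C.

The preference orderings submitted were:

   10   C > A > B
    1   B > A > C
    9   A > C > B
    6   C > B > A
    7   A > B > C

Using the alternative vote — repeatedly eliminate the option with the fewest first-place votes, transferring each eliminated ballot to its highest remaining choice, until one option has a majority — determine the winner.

Round 1: A 16, C 16, B 1. B has the fewest and is eliminated.
Round 2: A 17, C 16. A has a majority.

A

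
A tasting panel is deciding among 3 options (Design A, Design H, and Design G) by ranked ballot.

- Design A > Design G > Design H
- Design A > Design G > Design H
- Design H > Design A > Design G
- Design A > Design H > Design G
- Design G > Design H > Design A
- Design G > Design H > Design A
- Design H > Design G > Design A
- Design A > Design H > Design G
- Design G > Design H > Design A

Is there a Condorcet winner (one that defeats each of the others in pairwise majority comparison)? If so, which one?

Head-to-head results (9 voters total):
Design A vs Design H: Design H wins 5–4.
Design A vs Design G: Design A wins 5–4.
Design H vs Design G: Design G wins 5–4.
No candidate beats all others: Design A beats Design G beats Design H beats Design A, a majority cycle.

None — there is no Condorcet winner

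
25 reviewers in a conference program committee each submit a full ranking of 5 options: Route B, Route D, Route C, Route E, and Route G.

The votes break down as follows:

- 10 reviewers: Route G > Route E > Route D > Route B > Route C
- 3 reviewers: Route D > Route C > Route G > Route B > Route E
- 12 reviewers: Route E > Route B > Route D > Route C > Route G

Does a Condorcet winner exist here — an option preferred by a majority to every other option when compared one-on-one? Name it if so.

There is no Condorcet winner

Head-to-head results (25 voters total):
Route B vs Route D: Route D wins 13–12.
Route B vs Route C: Route B wins 22–3.
Route B vs Route E: Route E wins 22–3.
Route B vs Route G: Route G wins 13–12.
Route D vs Route C: Route D wins 25–0.
Route D vs Route E: Route E wins 22–3.
Route D vs Route G: Route D wins 15–10.
Route C vs Route E: Route E wins 22–3.
Route C vs Route G: Route C wins 15–10.
Route E vs Route G: Route G wins 13–12.
No candidate beats all others: Route B beats Route C beats Route G beats Route B, a majority cycle.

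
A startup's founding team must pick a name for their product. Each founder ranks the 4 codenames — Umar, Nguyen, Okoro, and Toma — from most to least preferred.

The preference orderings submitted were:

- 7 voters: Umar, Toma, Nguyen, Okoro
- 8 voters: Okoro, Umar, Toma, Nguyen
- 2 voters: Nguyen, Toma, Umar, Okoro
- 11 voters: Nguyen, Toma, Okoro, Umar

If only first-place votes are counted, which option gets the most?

First-place vote totals:
  Umar: 7
  Nguyen: 13
  Okoro: 8
  Toma: 0
Nguyen has the most first-place votes.

Nguyen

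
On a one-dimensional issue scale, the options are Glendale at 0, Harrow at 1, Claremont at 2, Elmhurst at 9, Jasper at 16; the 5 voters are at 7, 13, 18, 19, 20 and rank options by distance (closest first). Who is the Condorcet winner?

Jasper

With single-peaked preferences on a line, the Condorcet winner is the candidate closest to the median voter.
The median voter (position 18) is closest to Jasper at 16.
Check: Jasper vs Claremont — voters closer to Jasper: 4 of 5.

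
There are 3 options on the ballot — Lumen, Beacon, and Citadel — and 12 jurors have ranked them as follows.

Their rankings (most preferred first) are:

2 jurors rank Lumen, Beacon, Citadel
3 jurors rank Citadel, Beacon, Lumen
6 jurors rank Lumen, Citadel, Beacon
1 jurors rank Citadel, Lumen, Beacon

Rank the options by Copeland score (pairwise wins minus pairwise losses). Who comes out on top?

Pairwise results:
  Lumen vs Beacon: Lumen wins 9–3.
  Lumen vs Citadel: Lumen wins 8–4.
  Beacon vs Citadel: Citadel wins 10–2.
Copeland scores (wins − losses):
  Lumen: 2 − 0 = 2
  Beacon: 0 − 2 = -2
  Citadel: 1 − 1 = 0
Lumen has the best Copeland score.

Lumen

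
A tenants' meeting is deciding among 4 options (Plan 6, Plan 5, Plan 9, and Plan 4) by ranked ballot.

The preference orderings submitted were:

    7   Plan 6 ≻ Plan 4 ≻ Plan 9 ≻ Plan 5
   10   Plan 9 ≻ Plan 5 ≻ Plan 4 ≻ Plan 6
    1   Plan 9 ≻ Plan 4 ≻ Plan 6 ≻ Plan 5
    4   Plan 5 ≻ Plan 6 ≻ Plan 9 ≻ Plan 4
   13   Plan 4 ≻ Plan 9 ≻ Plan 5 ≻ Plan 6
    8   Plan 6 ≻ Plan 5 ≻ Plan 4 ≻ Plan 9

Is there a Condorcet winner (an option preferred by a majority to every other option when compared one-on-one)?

No

Head-to-head results (43 voters total):
Plan 6 vs Plan 5: Plan 5 wins 27–16.
Plan 6 vs Plan 9: Plan 9 wins 24–19.
Plan 6 vs Plan 4: Plan 4 wins 24–19.
Plan 5 vs Plan 9: Plan 9 wins 31–12.
Plan 5 vs Plan 4: Plan 5 wins 22–21.
Plan 9 vs Plan 4: Plan 4 wins 28–15.
No candidate beats all others: Plan 5 beats Plan 4 beats Plan 9 beats Plan 5, a majority cycle.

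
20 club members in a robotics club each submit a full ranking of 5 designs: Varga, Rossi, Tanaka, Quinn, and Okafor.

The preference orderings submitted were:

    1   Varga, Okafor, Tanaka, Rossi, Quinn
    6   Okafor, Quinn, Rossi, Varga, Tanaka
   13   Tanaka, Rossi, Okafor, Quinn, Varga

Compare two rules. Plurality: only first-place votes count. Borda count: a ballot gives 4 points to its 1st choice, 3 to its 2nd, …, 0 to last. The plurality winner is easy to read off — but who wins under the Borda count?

Plurality first-place counts: Varga 1, Rossi 0, Tanaka 13, Quinn 0, Okafor 6 → Tanaka.
Borda totals: Varga 10, Rossi 52, Tanaka 54, Quinn 31, Okafor 53 → Tanaka.

Tanaka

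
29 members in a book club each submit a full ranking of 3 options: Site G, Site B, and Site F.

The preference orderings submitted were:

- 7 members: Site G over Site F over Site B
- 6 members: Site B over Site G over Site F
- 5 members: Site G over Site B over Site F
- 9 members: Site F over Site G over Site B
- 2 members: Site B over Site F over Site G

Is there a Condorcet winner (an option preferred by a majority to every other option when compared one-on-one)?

Yes

Head-to-head results (29 voters total):
Site G vs Site B: Site G wins 21–8.
Site G vs Site F: Site G wins 18–11.
Site B vs Site F: Site F wins 16–13.
Site G beats each rival — Site B (21–8), Site F (18–11) — so Site G is the Condorcet winner.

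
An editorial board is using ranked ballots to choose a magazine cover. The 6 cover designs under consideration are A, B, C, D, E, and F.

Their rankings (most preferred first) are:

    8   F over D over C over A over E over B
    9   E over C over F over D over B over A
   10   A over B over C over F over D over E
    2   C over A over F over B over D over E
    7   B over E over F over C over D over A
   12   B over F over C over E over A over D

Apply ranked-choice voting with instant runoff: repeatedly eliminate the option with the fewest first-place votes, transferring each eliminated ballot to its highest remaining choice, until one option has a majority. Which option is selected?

B

Round 1: B 19, A 10, E 9, F 8, C 2, D 0. D has the fewest and is eliminated.
Round 2: B 19, A 10, E 9, F 8, C 2. C has the fewest and is eliminated.
Round 3: B 19, A 12, E 9, F 8. F has the fewest and is eliminated.
Round 4: A 20, B 19, E 9. E has the fewest and is eliminated.
Round 5: B 28, A 20. B has a majority.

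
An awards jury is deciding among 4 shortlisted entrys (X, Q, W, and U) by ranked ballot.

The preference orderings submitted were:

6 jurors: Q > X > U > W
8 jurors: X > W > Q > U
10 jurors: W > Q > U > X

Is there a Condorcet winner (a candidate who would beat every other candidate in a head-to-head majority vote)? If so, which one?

None — there is no Condorcet winner

Head-to-head results (24 voters total):
X vs Q: Q wins 16–8.
X vs W: X wins 14–10.
X vs U: X wins 14–10.
Q vs W: W wins 18–6.
Q vs U: Q wins 24–0.
W vs U: W wins 18–6.
No candidate beats all others: X beats W beats Q beats X, a majority cycle.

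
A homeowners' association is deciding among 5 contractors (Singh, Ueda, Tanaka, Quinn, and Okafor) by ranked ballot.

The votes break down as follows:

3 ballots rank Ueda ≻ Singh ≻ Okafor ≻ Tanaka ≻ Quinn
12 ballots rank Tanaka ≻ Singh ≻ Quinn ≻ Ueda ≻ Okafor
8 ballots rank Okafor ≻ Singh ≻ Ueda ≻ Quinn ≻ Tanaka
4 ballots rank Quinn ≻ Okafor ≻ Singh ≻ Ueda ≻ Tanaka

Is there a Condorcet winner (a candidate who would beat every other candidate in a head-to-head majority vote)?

Yes

Head-to-head results (27 voters total):
Singh vs Ueda: Singh wins 24–3.
Singh vs Tanaka: Singh wins 15–12.
Singh vs Quinn: Singh wins 23–4.
Singh vs Okafor: Singh wins 15–12.
Ueda vs Tanaka: Ueda wins 15–12.
Ueda vs Quinn: Quinn wins 16–11.
Ueda vs Okafor: Ueda wins 15–12.
Tanaka vs Quinn: Tanaka wins 15–12.
Tanaka vs Okafor: Okafor wins 15–12.
Quinn vs Okafor: Quinn wins 16–11.
Singh beats each rival — Ueda (24–3), Tanaka (15–12), Quinn (23–4), Okafor (15–12) — so Singh is the Condorcet winner.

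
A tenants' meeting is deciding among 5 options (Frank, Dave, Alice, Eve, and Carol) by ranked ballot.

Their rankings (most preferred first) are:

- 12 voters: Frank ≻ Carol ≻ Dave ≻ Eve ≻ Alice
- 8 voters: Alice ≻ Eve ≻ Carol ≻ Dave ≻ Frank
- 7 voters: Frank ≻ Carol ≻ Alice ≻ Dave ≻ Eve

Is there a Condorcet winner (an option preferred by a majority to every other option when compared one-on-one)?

Head-to-head results (27 voters total):
Frank vs Dave: Frank wins 19–8.
Frank vs Alice: Frank wins 19–8.
Frank vs Eve: Frank wins 19–8.
Frank vs Carol: Frank wins 19–8.
Dave vs Alice: Alice wins 15–12.
Dave vs Eve: Dave wins 19–8.
Dave vs Carol: Carol wins 27–0.
Alice vs Eve: Alice wins 15–12.
Alice vs Carol: Carol wins 19–8.
Eve vs Carol: Carol wins 19–8.
Frank beats each rival — Dave (19–8), Alice (19–8), Eve (19–8), Carol (19–8) — so Frank is the Condorcet winner.

Yes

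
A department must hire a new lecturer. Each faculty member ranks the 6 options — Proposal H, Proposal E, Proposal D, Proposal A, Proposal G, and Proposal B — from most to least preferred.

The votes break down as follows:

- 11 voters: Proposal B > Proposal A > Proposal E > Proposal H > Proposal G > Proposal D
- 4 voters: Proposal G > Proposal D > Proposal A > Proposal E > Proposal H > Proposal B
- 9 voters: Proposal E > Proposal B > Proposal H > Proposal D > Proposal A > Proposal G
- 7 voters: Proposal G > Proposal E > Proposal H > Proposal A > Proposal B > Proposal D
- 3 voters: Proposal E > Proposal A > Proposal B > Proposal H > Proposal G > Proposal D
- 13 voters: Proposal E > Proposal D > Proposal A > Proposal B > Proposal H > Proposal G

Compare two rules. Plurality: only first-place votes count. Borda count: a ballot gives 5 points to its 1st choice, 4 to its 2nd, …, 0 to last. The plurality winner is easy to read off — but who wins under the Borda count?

Plurality first-place counts: Proposal H 0, Proposal E 25, Proposal D 0, Proposal A 0, Proposal G 11, Proposal B 11 → Proposal E.
Borda totals: Proposal H 93, Proposal E 194, Proposal D 86, Proposal A 130, Proposal G 69, Proposal B 133 → Proposal E.

Proposal E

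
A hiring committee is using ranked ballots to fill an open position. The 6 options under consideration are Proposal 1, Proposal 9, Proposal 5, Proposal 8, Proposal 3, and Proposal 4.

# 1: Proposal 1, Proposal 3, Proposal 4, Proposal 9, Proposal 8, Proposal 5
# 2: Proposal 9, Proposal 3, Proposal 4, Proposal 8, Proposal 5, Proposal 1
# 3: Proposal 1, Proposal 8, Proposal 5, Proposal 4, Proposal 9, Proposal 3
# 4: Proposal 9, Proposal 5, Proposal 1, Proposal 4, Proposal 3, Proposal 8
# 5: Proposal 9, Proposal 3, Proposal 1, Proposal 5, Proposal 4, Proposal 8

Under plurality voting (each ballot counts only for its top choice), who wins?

First-place vote totals:
  Proposal 1: 2
  Proposal 9: 3
  Proposal 5: 0
  Proposal 8: 0
  Proposal 3: 0
  Proposal 4: 0
Proposal 9 has the most first-place votes.

Proposal 9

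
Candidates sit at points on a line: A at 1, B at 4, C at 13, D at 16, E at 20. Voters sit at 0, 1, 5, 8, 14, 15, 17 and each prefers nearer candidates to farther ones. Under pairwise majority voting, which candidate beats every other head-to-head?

B

With single-peaked preferences on a line, the Condorcet winner is the candidate closest to the median voter.
The median voter (position 8) is closest to B at 4.
Check: B vs A — voters closer to B: 5 of 7.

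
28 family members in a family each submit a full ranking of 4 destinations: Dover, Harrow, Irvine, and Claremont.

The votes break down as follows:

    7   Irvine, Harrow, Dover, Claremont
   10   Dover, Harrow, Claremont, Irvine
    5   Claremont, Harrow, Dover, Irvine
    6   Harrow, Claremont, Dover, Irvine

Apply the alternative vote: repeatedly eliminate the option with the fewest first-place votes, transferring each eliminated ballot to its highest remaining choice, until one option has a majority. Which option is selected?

Harrow

Round 1: Dover 10, Irvine 7, Harrow 6, Claremont 5. Claremont has the fewest and is eliminated.
Round 2: Harrow 11, Dover 10, Irvine 7. Irvine has the fewest and is eliminated.
Round 3: Harrow 18, Dover 10. Harrow has a majority.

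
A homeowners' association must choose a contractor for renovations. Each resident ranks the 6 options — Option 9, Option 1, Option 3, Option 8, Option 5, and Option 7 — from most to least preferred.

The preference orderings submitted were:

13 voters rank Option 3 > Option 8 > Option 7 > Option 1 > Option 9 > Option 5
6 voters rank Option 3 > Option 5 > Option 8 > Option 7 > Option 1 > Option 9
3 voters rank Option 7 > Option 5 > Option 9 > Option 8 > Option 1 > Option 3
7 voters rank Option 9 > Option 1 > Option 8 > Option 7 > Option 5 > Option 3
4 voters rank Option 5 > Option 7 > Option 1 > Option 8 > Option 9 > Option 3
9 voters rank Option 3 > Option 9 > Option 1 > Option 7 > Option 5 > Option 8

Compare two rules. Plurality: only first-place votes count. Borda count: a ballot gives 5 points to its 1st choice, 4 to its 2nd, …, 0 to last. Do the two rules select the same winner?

Plurality first-place counts: Option 9 7, Option 1 0, Option 3 28, Option 8 0, Option 5 4, Option 7 3 → Option 3.
Borda totals: Option 9 97, Option 1 102, Option 3 140, Option 8 105, Option 5 72, Option 7 114 → Option 3.
The two rules agree on Option 3.

Yes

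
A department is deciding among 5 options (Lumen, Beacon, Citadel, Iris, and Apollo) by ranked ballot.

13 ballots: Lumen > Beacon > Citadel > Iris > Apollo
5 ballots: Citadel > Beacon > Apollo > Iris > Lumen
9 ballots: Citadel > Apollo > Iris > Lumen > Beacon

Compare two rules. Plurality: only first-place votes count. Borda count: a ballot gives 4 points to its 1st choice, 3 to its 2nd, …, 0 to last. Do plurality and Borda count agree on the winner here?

Yes

Plurality first-place counts: Lumen 13, Beacon 0, Citadel 14, Iris 0, Apollo 0 → Citadel.
Borda totals: Lumen 61, Beacon 54, Citadel 82, Iris 36, Apollo 37 → Citadel.
The two rules agree on Citadel.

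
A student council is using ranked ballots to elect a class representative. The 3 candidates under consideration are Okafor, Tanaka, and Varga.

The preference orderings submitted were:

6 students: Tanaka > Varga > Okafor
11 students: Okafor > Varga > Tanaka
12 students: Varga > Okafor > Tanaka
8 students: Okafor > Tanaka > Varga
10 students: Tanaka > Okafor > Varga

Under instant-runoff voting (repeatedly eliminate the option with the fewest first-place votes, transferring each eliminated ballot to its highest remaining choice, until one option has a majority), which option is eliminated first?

Round 1: Okafor 19, Tanaka 16, Varga 12. Varga has the fewest and is eliminated.
Round 2: Okafor 31, Tanaka 16. Okafor has a majority.

Varga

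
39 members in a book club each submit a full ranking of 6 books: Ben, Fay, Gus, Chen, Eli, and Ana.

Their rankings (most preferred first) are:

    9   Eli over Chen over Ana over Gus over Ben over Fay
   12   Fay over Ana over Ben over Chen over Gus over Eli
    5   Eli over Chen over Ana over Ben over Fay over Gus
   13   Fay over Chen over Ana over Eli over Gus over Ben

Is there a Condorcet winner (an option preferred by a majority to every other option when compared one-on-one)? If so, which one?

Head-to-head results (39 voters total):
Ben vs Fay: Fay wins 25–14.
Ben vs Gus: Gus wins 22–17.
Ben vs Chen: Chen wins 27–12.
Ben vs Eli: Eli wins 27–12.
Ben vs Ana: Ana wins 39–0.
Fay vs Gus: Fay wins 30–9.
Fay vs Chen: Fay wins 25–14.
Fay vs Eli: Fay wins 25–14.
Fay vs Ana: Fay wins 25–14.
Gus vs Chen: Chen wins 39–0.
Gus vs Eli: Eli wins 27–12.
Gus vs Ana: Ana wins 39–0.
Chen vs Eli: Chen wins 25–14.
Chen vs Ana: Chen wins 27–12.
Eli vs Ana: Ana wins 25–14.
Fay beats each rival — Ben (25–14), Gus (30–9), Chen (25–14), Eli (25–14), Ana (25–14) — so Fay is the Condorcet winner.

Fay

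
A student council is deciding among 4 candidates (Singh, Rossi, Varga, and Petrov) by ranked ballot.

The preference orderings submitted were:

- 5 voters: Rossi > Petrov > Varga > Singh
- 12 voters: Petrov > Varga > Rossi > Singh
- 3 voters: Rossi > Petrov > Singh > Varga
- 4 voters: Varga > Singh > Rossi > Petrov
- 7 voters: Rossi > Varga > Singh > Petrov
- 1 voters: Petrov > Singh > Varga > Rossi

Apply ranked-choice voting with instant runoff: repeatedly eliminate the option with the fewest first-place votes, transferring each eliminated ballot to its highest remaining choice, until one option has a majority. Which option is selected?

Rossi

Round 1: Rossi 15, Petrov 13, Varga 4, Singh 0. Singh has the fewest and is eliminated.
Round 2: Rossi 15, Petrov 13, Varga 4. Varga has the fewest and is eliminated.
Round 3: Rossi 19, Petrov 13. Rossi has a majority.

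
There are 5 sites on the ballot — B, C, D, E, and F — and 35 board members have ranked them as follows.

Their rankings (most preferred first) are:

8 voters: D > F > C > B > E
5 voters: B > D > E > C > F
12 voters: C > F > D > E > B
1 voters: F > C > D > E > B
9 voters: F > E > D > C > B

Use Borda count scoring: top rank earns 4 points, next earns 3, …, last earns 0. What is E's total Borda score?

50

Borda scores:
  B: 8·1 + 5·4 + 12·0 + 0 + 9·0 = 28
  C: 8·2 + 5·1 + 12·4 + 3 + 9·1 = 81
  D: 8·4 + 5·3 + 12·2 + 2 + 9·2 = 91
  E: 8·0 + 5·2 + 12·1 + 1 + 9·3 = 50
  F: 8·3 + 5·0 + 12·3 + 4 + 9·4 = 100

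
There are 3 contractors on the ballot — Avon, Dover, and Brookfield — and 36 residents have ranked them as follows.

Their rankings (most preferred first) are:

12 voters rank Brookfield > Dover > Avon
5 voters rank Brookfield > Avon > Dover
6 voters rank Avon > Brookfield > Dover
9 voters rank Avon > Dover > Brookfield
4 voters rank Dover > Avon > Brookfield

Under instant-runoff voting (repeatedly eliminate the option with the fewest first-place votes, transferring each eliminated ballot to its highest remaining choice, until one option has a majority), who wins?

Round 1: Brookfield 17, Avon 15, Dover 4. Dover has the fewest and is eliminated.
Round 2: Avon 19, Brookfield 17. Avon has a majority.

Avon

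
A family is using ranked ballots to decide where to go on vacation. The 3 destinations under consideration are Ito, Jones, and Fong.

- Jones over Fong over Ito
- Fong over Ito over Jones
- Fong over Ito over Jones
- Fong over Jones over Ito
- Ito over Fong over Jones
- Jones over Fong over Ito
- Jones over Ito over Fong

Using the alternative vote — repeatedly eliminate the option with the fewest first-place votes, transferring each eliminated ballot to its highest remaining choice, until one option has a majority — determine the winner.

Fong

Round 1: Jones 3, Fong 3, Ito 1. Ito has the fewest and is eliminated.
Round 2: Fong 4, Jones 3. Fong has a majority.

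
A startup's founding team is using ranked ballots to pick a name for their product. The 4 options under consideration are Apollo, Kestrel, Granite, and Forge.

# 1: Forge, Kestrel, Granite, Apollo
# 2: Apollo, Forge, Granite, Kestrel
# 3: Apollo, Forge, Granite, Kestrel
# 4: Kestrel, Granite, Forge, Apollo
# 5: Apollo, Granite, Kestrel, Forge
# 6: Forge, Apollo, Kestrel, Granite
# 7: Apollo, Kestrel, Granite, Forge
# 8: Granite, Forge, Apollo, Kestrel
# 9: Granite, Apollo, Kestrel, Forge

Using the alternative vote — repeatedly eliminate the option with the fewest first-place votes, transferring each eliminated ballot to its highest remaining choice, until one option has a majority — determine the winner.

Round 1: Apollo 4, Granite 2, Forge 2, Kestrel 1. Kestrel has the fewest and is eliminated.
Round 2: Apollo 4, Granite 3, Forge 2. Forge has the fewest and is eliminated.
Round 3: Apollo 5, Granite 4. Apollo has a majority.

Apollo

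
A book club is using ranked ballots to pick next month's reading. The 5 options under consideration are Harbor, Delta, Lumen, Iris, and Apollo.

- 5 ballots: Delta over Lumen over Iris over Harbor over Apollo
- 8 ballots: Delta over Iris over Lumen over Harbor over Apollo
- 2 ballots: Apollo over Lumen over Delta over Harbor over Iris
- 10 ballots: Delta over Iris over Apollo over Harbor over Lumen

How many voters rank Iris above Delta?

Ballots ranking Iris above Delta: 0.
Ballots ranking Delta above Iris: 5+8+2+10 = 25.
So 0 of 25 voters prefer Iris to Delta.

0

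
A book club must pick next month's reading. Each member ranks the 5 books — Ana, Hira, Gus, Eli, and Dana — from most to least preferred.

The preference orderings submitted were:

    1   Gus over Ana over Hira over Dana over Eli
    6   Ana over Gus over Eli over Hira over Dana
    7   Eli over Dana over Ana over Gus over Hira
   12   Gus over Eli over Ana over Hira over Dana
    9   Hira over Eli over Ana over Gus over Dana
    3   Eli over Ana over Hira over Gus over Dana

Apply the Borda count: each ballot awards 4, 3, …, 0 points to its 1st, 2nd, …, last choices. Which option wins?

Borda scores:
  Ana: 3 + 6·4 + 7·2 + 12·2 + 9·2 + 3·3 = 92
  Hira: 2 + 6·1 + 7·0 + 12·1 + 9·4 + 3·2 = 62
  Gus: 4 + 6·3 + 7·1 + 12·4 + 9·1 + 3·1 = 89
  Eli: 0 + 6·2 + 7·4 + 12·3 + 9·3 + 3·4 = 115
  Dana: 1 + 6·0 + 7·3 + 12·0 + 9·0 + 3·0 = 22
Eli has the highest total.

Eli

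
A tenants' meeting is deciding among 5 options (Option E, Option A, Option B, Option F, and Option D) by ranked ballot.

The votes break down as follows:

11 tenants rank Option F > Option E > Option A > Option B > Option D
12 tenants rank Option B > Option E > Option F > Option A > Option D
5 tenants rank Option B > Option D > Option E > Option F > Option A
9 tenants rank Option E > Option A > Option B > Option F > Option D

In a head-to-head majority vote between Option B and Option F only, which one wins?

Option B

Ballots ranking Option B above Option F: 12+5+9 = 26.
Ballots ranking Option F above Option B: 11.
Option B wins the head-to-head, 26–11.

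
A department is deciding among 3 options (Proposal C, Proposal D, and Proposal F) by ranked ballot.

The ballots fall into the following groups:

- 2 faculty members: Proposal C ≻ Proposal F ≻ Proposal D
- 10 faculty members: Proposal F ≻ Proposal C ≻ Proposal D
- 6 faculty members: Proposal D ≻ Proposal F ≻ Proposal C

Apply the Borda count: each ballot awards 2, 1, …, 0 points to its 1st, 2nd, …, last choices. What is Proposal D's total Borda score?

Borda scores:
  Proposal C: 2·2 + 10·1 + 6·0 = 14
  Proposal D: 2·0 + 10·0 + 6·2 = 12
  Proposal F: 2·1 + 10·2 + 6·1 = 28

12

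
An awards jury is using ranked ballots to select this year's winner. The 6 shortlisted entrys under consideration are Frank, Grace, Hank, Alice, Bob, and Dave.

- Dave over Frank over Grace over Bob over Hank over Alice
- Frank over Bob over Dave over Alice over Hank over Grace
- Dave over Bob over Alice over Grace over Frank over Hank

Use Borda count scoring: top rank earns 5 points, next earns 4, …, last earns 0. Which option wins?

Dave

Borda scores:
  Frank: 4 + 5 + 1 = 10
  Grace: 3 + 0 + 2 = 5
  Hank: 1 + 1 + 0 = 2
  Alice: 0 + 2 + 3 = 5
  Bob: 2 + 4 + 4 = 10
  Dave: 5 + 3 + 5 = 13
Dave has the highest total.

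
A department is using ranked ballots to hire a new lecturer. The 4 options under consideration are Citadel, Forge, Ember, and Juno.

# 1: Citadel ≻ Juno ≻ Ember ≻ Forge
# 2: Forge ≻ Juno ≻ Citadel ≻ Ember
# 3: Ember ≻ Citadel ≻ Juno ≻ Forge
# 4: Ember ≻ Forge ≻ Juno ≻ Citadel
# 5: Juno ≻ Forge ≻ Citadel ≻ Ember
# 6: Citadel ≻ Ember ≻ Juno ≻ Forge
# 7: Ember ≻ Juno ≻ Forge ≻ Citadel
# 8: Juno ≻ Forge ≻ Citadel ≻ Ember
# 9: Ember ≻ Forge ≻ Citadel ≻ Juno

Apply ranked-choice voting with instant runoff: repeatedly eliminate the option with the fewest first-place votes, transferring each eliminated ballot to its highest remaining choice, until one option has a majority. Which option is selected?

Round 1: Ember 4, Citadel 2, Juno 2, Forge 1. Forge has the fewest and is eliminated.
Round 2: Ember 4, Juno 3, Citadel 2. Citadel has the fewest and is eliminated.
Round 3: Ember 5, Juno 4. Ember has a majority.

Ember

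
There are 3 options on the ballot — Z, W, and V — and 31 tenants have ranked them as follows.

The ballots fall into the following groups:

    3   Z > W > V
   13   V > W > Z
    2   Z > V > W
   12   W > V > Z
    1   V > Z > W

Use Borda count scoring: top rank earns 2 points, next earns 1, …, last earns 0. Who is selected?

V

Borda scores:
  Z: 3·2 + 13·0 + 2·2 + 12·0 + 1 = 11
  W: 3·1 + 13·1 + 2·0 + 12·2 + 0 = 40
  V: 3·0 + 13·2 + 2·1 + 12·1 + 2 = 42
V has the highest total.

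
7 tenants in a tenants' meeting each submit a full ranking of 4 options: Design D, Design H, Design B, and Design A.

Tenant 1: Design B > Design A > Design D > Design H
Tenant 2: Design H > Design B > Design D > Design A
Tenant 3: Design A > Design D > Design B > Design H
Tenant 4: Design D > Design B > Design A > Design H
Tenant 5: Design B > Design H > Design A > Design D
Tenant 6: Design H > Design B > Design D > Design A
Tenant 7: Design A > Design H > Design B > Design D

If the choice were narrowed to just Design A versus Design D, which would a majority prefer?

Ballots ranking Design A above Design D: 4.
Ballots ranking Design D above Design A: 3.
Design A wins the head-to-head, 4–3.

Design A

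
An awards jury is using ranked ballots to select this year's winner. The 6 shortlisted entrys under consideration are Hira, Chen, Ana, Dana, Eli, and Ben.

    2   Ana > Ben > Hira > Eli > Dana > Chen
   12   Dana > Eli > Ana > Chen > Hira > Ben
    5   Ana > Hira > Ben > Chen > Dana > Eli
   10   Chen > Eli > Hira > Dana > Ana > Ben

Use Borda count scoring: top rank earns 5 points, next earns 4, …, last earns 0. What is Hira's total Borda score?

Borda scores:
  Hira: 2·3 + 12·1 + 5·4 + 10·3 = 68
  Chen: 2·0 + 12·2 + 5·2 + 10·5 = 84
  Ana: 2·5 + 12·3 + 5·5 + 10·1 = 81
  Dana: 2·1 + 12·5 + 5·1 + 10·2 = 87
  Eli: 2·2 + 12·4 + 5·0 + 10·4 = 92
  Ben: 2·4 + 12·0 + 5·3 + 10·0 = 23

68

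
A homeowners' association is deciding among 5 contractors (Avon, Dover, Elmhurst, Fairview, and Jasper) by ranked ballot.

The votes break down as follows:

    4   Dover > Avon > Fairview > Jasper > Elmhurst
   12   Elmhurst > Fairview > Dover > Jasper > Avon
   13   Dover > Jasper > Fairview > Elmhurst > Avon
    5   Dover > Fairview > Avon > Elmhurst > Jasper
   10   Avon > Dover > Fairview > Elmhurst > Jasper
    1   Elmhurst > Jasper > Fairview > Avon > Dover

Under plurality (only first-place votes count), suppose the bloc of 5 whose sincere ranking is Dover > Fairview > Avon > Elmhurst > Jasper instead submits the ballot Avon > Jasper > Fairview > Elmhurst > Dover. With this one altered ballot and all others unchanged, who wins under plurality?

First-place totals with the altered ballot: Avon 15, Dover 17, Elmhurst 13, Fairview 0, Jasper 0.
The winner is unchanged: still Dover.

Dover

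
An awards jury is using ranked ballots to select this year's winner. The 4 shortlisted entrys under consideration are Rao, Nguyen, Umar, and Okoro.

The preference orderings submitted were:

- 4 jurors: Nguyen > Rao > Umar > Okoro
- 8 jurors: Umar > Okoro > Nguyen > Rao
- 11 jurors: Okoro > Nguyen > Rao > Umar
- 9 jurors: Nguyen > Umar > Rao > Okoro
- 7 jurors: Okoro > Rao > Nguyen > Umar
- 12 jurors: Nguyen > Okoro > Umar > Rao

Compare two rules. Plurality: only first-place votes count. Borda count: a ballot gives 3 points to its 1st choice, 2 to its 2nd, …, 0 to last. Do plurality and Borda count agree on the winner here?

Yes

Plurality first-place counts: Rao 0, Nguyen 25, Umar 8, Okoro 18 → Nguyen.
Borda totals: Rao 42, Nguyen 112, Umar 58, Okoro 94 → Nguyen.
The two rules agree on Nguyen.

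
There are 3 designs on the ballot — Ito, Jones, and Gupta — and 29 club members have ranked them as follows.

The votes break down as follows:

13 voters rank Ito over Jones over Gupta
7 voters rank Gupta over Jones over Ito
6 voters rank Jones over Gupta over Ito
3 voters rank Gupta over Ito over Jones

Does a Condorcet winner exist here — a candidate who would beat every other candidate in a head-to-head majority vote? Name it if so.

No Condorcet winner

Head-to-head results (29 voters total):
Ito vs Jones: Ito wins 16–13.
Ito vs Gupta: Gupta wins 16–13.
Jones vs Gupta: Jones wins 19–10.
No candidate beats all others: Ito beats Jones beats Gupta beats Ito, a majority cycle.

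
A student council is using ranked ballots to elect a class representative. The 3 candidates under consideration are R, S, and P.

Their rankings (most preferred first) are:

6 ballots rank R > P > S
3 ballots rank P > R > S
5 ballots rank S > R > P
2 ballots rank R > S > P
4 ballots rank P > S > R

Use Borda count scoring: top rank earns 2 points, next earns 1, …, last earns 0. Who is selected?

R

Borda scores:
  R: 6·2 + 3·1 + 5·1 + 2·2 + 4·0 = 24
  S: 6·0 + 3·0 + 5·2 + 2·1 + 4·1 = 16
  P: 6·1 + 3·2 + 5·0 + 2·0 + 4·2 = 20
R has the highest total.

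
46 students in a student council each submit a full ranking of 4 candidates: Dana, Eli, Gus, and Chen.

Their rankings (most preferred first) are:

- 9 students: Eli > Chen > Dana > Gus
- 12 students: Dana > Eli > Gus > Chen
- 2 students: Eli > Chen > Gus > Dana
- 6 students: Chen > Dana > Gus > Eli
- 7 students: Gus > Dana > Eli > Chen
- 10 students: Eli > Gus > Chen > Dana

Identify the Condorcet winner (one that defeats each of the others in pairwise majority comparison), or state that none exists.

None — there is no Condorcet winner

Head-to-head results (46 voters total):
Dana vs Eli: Dana wins 25–21.
Dana vs Gus: Dana wins 27–19.
Dana vs Chen: Chen wins 27–19.
Eli vs Gus: Eli wins 33–13.
Eli vs Chen: Eli wins 40–6.
Gus vs Chen: Gus wins 29–17.
No candidate beats all others: Dana beats Eli beats Chen beats Dana, a majority cycle.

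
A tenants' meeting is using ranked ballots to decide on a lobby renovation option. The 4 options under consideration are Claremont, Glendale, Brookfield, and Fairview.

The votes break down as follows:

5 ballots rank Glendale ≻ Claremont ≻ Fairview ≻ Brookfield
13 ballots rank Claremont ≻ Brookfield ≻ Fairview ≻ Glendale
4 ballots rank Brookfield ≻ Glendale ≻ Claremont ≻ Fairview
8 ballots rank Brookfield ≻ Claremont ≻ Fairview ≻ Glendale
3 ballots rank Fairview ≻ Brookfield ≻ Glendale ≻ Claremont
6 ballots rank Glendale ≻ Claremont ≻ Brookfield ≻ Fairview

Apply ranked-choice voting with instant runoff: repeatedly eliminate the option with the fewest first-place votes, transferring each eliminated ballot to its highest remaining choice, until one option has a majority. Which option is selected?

Round 1: Claremont 13, Brookfield 12, Glendale 11, Fairview 3. Fairview has the fewest and is eliminated.
Round 2: Brookfield 15, Claremont 13, Glendale 11. Glendale has the fewest and is eliminated.
Round 3: Claremont 24, Brookfield 15. Claremont has a majority.

Claremont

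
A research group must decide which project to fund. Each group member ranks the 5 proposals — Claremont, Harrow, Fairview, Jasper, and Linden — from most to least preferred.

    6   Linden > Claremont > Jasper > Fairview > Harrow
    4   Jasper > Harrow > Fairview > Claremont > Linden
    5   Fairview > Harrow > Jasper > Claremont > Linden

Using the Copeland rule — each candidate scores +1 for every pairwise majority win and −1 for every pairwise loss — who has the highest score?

Pairwise results:
  Claremont vs Harrow: Harrow wins 9–6.
  Claremont vs Fairview: Fairview wins 9–6.
  Claremont vs Jasper: Jasper wins 9–6.
  Claremont vs Linden: Claremont wins 9–6.
  Harrow vs Fairview: Fairview wins 11–4.
  Harrow vs Jasper: Jasper wins 10–5.
  Harrow vs Linden: Harrow wins 9–6.
  Fairview vs Jasper: Jasper wins 10–5.
  Fairview vs Linden: Fairview wins 9–6.
  Jasper vs Linden: Jasper wins 9–6.
Copeland scores (wins − losses):
  Claremont: 1 − 3 = -2
  Harrow: 2 − 2 = 0
  Fairview: 3 − 1 = 2
  Jasper: 4 − 0 = 4
  Linden: 0 − 4 = -4
Jasper has the best Copeland score.

Jasper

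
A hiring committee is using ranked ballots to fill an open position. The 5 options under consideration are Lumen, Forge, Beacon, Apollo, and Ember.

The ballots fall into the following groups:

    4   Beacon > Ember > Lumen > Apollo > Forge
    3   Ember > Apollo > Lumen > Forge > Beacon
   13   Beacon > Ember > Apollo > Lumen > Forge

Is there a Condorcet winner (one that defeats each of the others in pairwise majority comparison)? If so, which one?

Head-to-head results (20 voters total):
Lumen vs Forge: Lumen wins 20–0.
Lumen vs Beacon: Beacon wins 17–3.
Lumen vs Apollo: Apollo wins 16–4.
Lumen vs Ember: Ember wins 20–0.
Forge vs Beacon: Beacon wins 17–3.
Forge vs Apollo: Apollo wins 20–0.
Forge vs Ember: Ember wins 20–0.
Beacon vs Apollo: Beacon wins 17–3.
Beacon vs Ember: Beacon wins 17–3.
Apollo vs Ember: Ember wins 20–0.
Beacon beats each rival — Lumen (17–3), Forge (17–3), Apollo (17–3), Ember (17–3) — so Beacon is the Condorcet winner.

Beacon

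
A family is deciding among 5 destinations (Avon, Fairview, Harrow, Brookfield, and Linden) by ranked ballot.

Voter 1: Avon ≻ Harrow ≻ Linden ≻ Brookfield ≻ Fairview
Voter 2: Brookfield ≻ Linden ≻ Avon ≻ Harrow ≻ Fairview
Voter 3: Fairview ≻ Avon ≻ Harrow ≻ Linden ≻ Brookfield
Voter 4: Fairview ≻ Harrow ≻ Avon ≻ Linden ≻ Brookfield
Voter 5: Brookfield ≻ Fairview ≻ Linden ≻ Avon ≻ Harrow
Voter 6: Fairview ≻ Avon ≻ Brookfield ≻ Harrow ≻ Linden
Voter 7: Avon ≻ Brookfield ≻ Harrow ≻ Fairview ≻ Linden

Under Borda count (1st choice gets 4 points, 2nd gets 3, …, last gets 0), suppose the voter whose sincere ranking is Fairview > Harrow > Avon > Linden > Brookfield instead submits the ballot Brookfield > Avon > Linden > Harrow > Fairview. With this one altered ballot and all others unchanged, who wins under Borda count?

Avon

Borda totals with the altered ballot: Avon 20, Fairview 12, Harrow 10, Brookfield 18, Linden 10.
The winner is unchanged: still Avon.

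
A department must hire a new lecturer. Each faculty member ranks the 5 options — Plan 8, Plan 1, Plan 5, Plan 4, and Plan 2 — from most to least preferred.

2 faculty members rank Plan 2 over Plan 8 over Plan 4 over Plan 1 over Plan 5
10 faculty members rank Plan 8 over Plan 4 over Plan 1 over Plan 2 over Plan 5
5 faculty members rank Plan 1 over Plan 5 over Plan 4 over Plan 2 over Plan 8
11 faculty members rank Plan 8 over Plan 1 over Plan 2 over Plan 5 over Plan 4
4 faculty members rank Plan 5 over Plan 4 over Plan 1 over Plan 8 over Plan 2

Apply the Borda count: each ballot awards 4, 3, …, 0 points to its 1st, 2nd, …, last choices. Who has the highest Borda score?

Plan 8

Borda scores:
  Plan 8: 2·3 + 10·4 + 5·0 + 11·4 + 4·1 = 94
  Plan 1: 2·1 + 10·2 + 5·4 + 11·3 + 4·2 = 83
  Plan 5: 2·0 + 10·0 + 5·3 + 11·1 + 4·4 = 42
  Plan 4: 2·2 + 10·3 + 5·2 + 11·0 + 4·3 = 56
  Plan 2: 2·4 + 10·1 + 5·1 + 11·2 + 4·0 = 45
Plan 8 has the highest total.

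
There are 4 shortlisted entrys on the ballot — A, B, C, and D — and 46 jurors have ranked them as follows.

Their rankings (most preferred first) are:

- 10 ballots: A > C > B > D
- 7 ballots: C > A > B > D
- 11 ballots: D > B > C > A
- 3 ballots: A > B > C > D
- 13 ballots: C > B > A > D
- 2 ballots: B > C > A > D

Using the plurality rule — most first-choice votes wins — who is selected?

First-place vote totals:
  A: 13
  B: 2
  C: 20
  D: 11
C has the most first-place votes.

C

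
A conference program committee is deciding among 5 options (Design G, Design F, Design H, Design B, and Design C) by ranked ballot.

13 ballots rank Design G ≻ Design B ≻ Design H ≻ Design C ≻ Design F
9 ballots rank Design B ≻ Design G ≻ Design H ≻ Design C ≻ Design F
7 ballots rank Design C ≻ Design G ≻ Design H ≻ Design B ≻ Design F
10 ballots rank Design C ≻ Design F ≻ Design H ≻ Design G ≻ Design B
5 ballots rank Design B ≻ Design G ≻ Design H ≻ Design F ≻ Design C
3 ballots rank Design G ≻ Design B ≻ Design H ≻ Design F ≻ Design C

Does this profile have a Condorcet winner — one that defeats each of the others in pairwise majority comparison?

Head-to-head results (47 voters total):
Design G vs Design F: Design G wins 37–10.
Design G vs Design H: Design G wins 37–10.
Design G vs Design B: Design G wins 33–14.
Design G vs Design C: Design G wins 30–17.
Design F vs Design H: Design H wins 37–10.
Design F vs Design B: Design B wins 37–10.
Design F vs Design C: Design C wins 39–8.
Design H vs Design B: Design B wins 30–17.
Design H vs Design C: Design H wins 30–17.
Design B vs Design C: Design B wins 30–17.
Design G beats each rival — Design F (37–10), Design H (37–10), Design B (33–14), Design C (30–17) — so Design G is the Condorcet winner.

Yes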